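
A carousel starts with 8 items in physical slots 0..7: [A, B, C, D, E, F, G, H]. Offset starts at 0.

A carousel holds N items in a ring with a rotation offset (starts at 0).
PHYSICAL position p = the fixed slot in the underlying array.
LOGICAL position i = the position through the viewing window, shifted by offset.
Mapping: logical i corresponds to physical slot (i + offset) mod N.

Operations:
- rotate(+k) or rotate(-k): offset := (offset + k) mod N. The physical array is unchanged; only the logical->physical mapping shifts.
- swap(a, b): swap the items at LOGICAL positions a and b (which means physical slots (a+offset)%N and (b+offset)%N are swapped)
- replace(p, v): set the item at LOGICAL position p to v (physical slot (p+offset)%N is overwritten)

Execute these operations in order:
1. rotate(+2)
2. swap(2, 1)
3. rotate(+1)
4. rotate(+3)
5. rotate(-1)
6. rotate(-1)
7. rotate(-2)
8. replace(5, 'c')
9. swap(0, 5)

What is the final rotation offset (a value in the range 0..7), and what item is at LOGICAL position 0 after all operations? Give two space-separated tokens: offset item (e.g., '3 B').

After op 1 (rotate(+2)): offset=2, physical=[A,B,C,D,E,F,G,H], logical=[C,D,E,F,G,H,A,B]
After op 2 (swap(2, 1)): offset=2, physical=[A,B,C,E,D,F,G,H], logical=[C,E,D,F,G,H,A,B]
After op 3 (rotate(+1)): offset=3, physical=[A,B,C,E,D,F,G,H], logical=[E,D,F,G,H,A,B,C]
After op 4 (rotate(+3)): offset=6, physical=[A,B,C,E,D,F,G,H], logical=[G,H,A,B,C,E,D,F]
After op 5 (rotate(-1)): offset=5, physical=[A,B,C,E,D,F,G,H], logical=[F,G,H,A,B,C,E,D]
After op 6 (rotate(-1)): offset=4, physical=[A,B,C,E,D,F,G,H], logical=[D,F,G,H,A,B,C,E]
After op 7 (rotate(-2)): offset=2, physical=[A,B,C,E,D,F,G,H], logical=[C,E,D,F,G,H,A,B]
After op 8 (replace(5, 'c')): offset=2, physical=[A,B,C,E,D,F,G,c], logical=[C,E,D,F,G,c,A,B]
After op 9 (swap(0, 5)): offset=2, physical=[A,B,c,E,D,F,G,C], logical=[c,E,D,F,G,C,A,B]

Answer: 2 c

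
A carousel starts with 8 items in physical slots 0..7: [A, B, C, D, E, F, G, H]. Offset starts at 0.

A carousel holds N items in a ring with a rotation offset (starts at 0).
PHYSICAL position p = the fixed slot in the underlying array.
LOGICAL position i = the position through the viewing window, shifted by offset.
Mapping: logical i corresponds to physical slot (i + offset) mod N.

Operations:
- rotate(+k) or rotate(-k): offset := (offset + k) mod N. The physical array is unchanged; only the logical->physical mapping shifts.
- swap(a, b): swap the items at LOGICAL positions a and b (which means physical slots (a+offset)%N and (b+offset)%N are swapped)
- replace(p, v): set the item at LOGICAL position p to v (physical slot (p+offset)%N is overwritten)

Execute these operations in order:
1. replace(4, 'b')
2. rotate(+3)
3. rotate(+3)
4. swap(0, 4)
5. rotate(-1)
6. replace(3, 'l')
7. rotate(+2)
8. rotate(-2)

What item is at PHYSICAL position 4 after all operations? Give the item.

After op 1 (replace(4, 'b')): offset=0, physical=[A,B,C,D,b,F,G,H], logical=[A,B,C,D,b,F,G,H]
After op 2 (rotate(+3)): offset=3, physical=[A,B,C,D,b,F,G,H], logical=[D,b,F,G,H,A,B,C]
After op 3 (rotate(+3)): offset=6, physical=[A,B,C,D,b,F,G,H], logical=[G,H,A,B,C,D,b,F]
After op 4 (swap(0, 4)): offset=6, physical=[A,B,G,D,b,F,C,H], logical=[C,H,A,B,G,D,b,F]
After op 5 (rotate(-1)): offset=5, physical=[A,B,G,D,b,F,C,H], logical=[F,C,H,A,B,G,D,b]
After op 6 (replace(3, 'l')): offset=5, physical=[l,B,G,D,b,F,C,H], logical=[F,C,H,l,B,G,D,b]
After op 7 (rotate(+2)): offset=7, physical=[l,B,G,D,b,F,C,H], logical=[H,l,B,G,D,b,F,C]
After op 8 (rotate(-2)): offset=5, physical=[l,B,G,D,b,F,C,H], logical=[F,C,H,l,B,G,D,b]

Answer: b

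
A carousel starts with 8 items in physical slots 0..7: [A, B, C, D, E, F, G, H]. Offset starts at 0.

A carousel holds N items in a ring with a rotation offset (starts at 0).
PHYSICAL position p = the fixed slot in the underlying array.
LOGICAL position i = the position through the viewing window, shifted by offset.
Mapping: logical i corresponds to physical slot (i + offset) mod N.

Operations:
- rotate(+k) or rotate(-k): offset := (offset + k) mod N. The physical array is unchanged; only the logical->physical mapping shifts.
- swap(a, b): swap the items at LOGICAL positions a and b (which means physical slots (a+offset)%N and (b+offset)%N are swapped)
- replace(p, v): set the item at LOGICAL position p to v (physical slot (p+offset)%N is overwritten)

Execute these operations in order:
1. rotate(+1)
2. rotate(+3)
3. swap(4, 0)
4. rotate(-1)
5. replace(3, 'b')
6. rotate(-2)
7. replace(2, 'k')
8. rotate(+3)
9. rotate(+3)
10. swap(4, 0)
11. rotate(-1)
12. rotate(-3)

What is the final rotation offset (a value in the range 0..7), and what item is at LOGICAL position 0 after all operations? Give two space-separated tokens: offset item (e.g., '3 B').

Answer: 3 H

Derivation:
After op 1 (rotate(+1)): offset=1, physical=[A,B,C,D,E,F,G,H], logical=[B,C,D,E,F,G,H,A]
After op 2 (rotate(+3)): offset=4, physical=[A,B,C,D,E,F,G,H], logical=[E,F,G,H,A,B,C,D]
After op 3 (swap(4, 0)): offset=4, physical=[E,B,C,D,A,F,G,H], logical=[A,F,G,H,E,B,C,D]
After op 4 (rotate(-1)): offset=3, physical=[E,B,C,D,A,F,G,H], logical=[D,A,F,G,H,E,B,C]
After op 5 (replace(3, 'b')): offset=3, physical=[E,B,C,D,A,F,b,H], logical=[D,A,F,b,H,E,B,C]
After op 6 (rotate(-2)): offset=1, physical=[E,B,C,D,A,F,b,H], logical=[B,C,D,A,F,b,H,E]
After op 7 (replace(2, 'k')): offset=1, physical=[E,B,C,k,A,F,b,H], logical=[B,C,k,A,F,b,H,E]
After op 8 (rotate(+3)): offset=4, physical=[E,B,C,k,A,F,b,H], logical=[A,F,b,H,E,B,C,k]
After op 9 (rotate(+3)): offset=7, physical=[E,B,C,k,A,F,b,H], logical=[H,E,B,C,k,A,F,b]
After op 10 (swap(4, 0)): offset=7, physical=[E,B,C,H,A,F,b,k], logical=[k,E,B,C,H,A,F,b]
After op 11 (rotate(-1)): offset=6, physical=[E,B,C,H,A,F,b,k], logical=[b,k,E,B,C,H,A,F]
After op 12 (rotate(-3)): offset=3, physical=[E,B,C,H,A,F,b,k], logical=[H,A,F,b,k,E,B,C]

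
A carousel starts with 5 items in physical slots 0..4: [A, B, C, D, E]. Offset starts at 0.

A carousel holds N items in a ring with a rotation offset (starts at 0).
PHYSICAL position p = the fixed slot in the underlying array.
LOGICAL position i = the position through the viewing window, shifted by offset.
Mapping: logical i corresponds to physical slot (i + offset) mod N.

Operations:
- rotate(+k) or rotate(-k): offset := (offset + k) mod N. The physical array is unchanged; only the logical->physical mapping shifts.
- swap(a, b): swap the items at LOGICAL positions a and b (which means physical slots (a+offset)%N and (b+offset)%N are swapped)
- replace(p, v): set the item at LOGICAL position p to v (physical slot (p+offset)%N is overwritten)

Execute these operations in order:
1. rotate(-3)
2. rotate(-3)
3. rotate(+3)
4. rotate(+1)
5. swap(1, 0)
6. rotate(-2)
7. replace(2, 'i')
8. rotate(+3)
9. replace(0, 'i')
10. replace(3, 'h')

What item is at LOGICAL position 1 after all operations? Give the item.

After op 1 (rotate(-3)): offset=2, physical=[A,B,C,D,E], logical=[C,D,E,A,B]
After op 2 (rotate(-3)): offset=4, physical=[A,B,C,D,E], logical=[E,A,B,C,D]
After op 3 (rotate(+3)): offset=2, physical=[A,B,C,D,E], logical=[C,D,E,A,B]
After op 4 (rotate(+1)): offset=3, physical=[A,B,C,D,E], logical=[D,E,A,B,C]
After op 5 (swap(1, 0)): offset=3, physical=[A,B,C,E,D], logical=[E,D,A,B,C]
After op 6 (rotate(-2)): offset=1, physical=[A,B,C,E,D], logical=[B,C,E,D,A]
After op 7 (replace(2, 'i')): offset=1, physical=[A,B,C,i,D], logical=[B,C,i,D,A]
After op 8 (rotate(+3)): offset=4, physical=[A,B,C,i,D], logical=[D,A,B,C,i]
After op 9 (replace(0, 'i')): offset=4, physical=[A,B,C,i,i], logical=[i,A,B,C,i]
After op 10 (replace(3, 'h')): offset=4, physical=[A,B,h,i,i], logical=[i,A,B,h,i]

Answer: A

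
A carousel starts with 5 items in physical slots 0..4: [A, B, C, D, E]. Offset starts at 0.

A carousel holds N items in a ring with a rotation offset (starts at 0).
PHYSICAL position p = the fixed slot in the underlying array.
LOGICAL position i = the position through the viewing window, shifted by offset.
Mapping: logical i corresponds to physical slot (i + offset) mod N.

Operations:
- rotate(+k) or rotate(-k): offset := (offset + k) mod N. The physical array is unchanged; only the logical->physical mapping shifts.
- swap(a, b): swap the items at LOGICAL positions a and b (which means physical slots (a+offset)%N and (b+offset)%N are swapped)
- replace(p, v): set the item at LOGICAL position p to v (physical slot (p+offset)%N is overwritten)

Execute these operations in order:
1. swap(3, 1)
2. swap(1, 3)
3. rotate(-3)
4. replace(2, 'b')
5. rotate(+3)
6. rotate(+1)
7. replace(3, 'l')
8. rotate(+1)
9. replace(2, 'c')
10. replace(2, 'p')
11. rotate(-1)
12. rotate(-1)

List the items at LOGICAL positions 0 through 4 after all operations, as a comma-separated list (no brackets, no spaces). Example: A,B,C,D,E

Answer: A,B,C,D,p

Derivation:
After op 1 (swap(3, 1)): offset=0, physical=[A,D,C,B,E], logical=[A,D,C,B,E]
After op 2 (swap(1, 3)): offset=0, physical=[A,B,C,D,E], logical=[A,B,C,D,E]
After op 3 (rotate(-3)): offset=2, physical=[A,B,C,D,E], logical=[C,D,E,A,B]
After op 4 (replace(2, 'b')): offset=2, physical=[A,B,C,D,b], logical=[C,D,b,A,B]
After op 5 (rotate(+3)): offset=0, physical=[A,B,C,D,b], logical=[A,B,C,D,b]
After op 6 (rotate(+1)): offset=1, physical=[A,B,C,D,b], logical=[B,C,D,b,A]
After op 7 (replace(3, 'l')): offset=1, physical=[A,B,C,D,l], logical=[B,C,D,l,A]
After op 8 (rotate(+1)): offset=2, physical=[A,B,C,D,l], logical=[C,D,l,A,B]
After op 9 (replace(2, 'c')): offset=2, physical=[A,B,C,D,c], logical=[C,D,c,A,B]
After op 10 (replace(2, 'p')): offset=2, physical=[A,B,C,D,p], logical=[C,D,p,A,B]
After op 11 (rotate(-1)): offset=1, physical=[A,B,C,D,p], logical=[B,C,D,p,A]
After op 12 (rotate(-1)): offset=0, physical=[A,B,C,D,p], logical=[A,B,C,D,p]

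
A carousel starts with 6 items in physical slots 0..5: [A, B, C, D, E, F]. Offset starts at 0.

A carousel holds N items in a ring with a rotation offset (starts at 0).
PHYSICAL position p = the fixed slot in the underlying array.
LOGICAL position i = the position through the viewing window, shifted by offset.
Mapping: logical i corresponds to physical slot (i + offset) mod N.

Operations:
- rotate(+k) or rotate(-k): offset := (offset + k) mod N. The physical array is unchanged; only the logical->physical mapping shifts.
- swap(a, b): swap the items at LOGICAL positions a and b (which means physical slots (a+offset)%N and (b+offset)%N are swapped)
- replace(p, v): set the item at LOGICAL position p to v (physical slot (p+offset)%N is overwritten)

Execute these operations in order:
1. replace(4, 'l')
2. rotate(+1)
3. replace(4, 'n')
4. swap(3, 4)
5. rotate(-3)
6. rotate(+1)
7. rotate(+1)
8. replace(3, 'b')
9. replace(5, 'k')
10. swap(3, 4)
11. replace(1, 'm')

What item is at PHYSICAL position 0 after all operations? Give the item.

After op 1 (replace(4, 'l')): offset=0, physical=[A,B,C,D,l,F], logical=[A,B,C,D,l,F]
After op 2 (rotate(+1)): offset=1, physical=[A,B,C,D,l,F], logical=[B,C,D,l,F,A]
After op 3 (replace(4, 'n')): offset=1, physical=[A,B,C,D,l,n], logical=[B,C,D,l,n,A]
After op 4 (swap(3, 4)): offset=1, physical=[A,B,C,D,n,l], logical=[B,C,D,n,l,A]
After op 5 (rotate(-3)): offset=4, physical=[A,B,C,D,n,l], logical=[n,l,A,B,C,D]
After op 6 (rotate(+1)): offset=5, physical=[A,B,C,D,n,l], logical=[l,A,B,C,D,n]
After op 7 (rotate(+1)): offset=0, physical=[A,B,C,D,n,l], logical=[A,B,C,D,n,l]
After op 8 (replace(3, 'b')): offset=0, physical=[A,B,C,b,n,l], logical=[A,B,C,b,n,l]
After op 9 (replace(5, 'k')): offset=0, physical=[A,B,C,b,n,k], logical=[A,B,C,b,n,k]
After op 10 (swap(3, 4)): offset=0, physical=[A,B,C,n,b,k], logical=[A,B,C,n,b,k]
After op 11 (replace(1, 'm')): offset=0, physical=[A,m,C,n,b,k], logical=[A,m,C,n,b,k]

Answer: A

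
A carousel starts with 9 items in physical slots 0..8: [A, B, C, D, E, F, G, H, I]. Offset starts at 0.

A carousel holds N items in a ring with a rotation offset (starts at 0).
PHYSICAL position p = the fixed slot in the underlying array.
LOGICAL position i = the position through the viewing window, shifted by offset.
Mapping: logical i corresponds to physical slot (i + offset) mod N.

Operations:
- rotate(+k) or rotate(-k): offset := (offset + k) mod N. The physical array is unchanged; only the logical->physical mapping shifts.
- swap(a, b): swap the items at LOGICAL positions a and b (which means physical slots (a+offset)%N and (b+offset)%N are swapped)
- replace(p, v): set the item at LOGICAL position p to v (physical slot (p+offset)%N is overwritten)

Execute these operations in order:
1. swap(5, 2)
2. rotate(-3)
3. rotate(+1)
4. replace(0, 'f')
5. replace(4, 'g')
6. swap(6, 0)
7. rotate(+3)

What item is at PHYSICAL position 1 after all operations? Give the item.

After op 1 (swap(5, 2)): offset=0, physical=[A,B,F,D,E,C,G,H,I], logical=[A,B,F,D,E,C,G,H,I]
After op 2 (rotate(-3)): offset=6, physical=[A,B,F,D,E,C,G,H,I], logical=[G,H,I,A,B,F,D,E,C]
After op 3 (rotate(+1)): offset=7, physical=[A,B,F,D,E,C,G,H,I], logical=[H,I,A,B,F,D,E,C,G]
After op 4 (replace(0, 'f')): offset=7, physical=[A,B,F,D,E,C,G,f,I], logical=[f,I,A,B,F,D,E,C,G]
After op 5 (replace(4, 'g')): offset=7, physical=[A,B,g,D,E,C,G,f,I], logical=[f,I,A,B,g,D,E,C,G]
After op 6 (swap(6, 0)): offset=7, physical=[A,B,g,D,f,C,G,E,I], logical=[E,I,A,B,g,D,f,C,G]
After op 7 (rotate(+3)): offset=1, physical=[A,B,g,D,f,C,G,E,I], logical=[B,g,D,f,C,G,E,I,A]

Answer: B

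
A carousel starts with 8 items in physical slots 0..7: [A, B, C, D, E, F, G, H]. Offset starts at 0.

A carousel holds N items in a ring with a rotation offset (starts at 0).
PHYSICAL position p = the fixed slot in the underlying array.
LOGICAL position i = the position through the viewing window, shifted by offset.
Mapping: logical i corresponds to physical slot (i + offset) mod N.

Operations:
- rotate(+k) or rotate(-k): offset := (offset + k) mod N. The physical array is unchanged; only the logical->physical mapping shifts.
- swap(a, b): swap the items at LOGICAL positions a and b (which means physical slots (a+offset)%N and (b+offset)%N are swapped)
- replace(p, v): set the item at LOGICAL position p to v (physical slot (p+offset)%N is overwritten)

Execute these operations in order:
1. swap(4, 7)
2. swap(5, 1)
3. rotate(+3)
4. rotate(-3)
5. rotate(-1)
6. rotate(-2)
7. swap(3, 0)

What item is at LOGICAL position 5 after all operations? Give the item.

After op 1 (swap(4, 7)): offset=0, physical=[A,B,C,D,H,F,G,E], logical=[A,B,C,D,H,F,G,E]
After op 2 (swap(5, 1)): offset=0, physical=[A,F,C,D,H,B,G,E], logical=[A,F,C,D,H,B,G,E]
After op 3 (rotate(+3)): offset=3, physical=[A,F,C,D,H,B,G,E], logical=[D,H,B,G,E,A,F,C]
After op 4 (rotate(-3)): offset=0, physical=[A,F,C,D,H,B,G,E], logical=[A,F,C,D,H,B,G,E]
After op 5 (rotate(-1)): offset=7, physical=[A,F,C,D,H,B,G,E], logical=[E,A,F,C,D,H,B,G]
After op 6 (rotate(-2)): offset=5, physical=[A,F,C,D,H,B,G,E], logical=[B,G,E,A,F,C,D,H]
After op 7 (swap(3, 0)): offset=5, physical=[B,F,C,D,H,A,G,E], logical=[A,G,E,B,F,C,D,H]

Answer: C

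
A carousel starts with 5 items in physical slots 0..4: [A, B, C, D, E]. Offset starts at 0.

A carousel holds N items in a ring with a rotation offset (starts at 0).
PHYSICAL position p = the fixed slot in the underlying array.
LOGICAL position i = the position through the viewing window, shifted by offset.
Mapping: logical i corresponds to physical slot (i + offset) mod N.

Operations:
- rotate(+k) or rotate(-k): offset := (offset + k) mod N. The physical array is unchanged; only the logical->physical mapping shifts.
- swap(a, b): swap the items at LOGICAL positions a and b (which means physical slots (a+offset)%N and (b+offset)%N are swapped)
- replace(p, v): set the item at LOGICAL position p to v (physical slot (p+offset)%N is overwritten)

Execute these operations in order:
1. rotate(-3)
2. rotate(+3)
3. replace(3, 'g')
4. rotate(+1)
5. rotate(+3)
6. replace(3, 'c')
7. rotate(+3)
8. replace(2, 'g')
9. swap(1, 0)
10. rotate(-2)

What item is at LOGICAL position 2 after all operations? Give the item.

After op 1 (rotate(-3)): offset=2, physical=[A,B,C,D,E], logical=[C,D,E,A,B]
After op 2 (rotate(+3)): offset=0, physical=[A,B,C,D,E], logical=[A,B,C,D,E]
After op 3 (replace(3, 'g')): offset=0, physical=[A,B,C,g,E], logical=[A,B,C,g,E]
After op 4 (rotate(+1)): offset=1, physical=[A,B,C,g,E], logical=[B,C,g,E,A]
After op 5 (rotate(+3)): offset=4, physical=[A,B,C,g,E], logical=[E,A,B,C,g]
After op 6 (replace(3, 'c')): offset=4, physical=[A,B,c,g,E], logical=[E,A,B,c,g]
After op 7 (rotate(+3)): offset=2, physical=[A,B,c,g,E], logical=[c,g,E,A,B]
After op 8 (replace(2, 'g')): offset=2, physical=[A,B,c,g,g], logical=[c,g,g,A,B]
After op 9 (swap(1, 0)): offset=2, physical=[A,B,g,c,g], logical=[g,c,g,A,B]
After op 10 (rotate(-2)): offset=0, physical=[A,B,g,c,g], logical=[A,B,g,c,g]

Answer: g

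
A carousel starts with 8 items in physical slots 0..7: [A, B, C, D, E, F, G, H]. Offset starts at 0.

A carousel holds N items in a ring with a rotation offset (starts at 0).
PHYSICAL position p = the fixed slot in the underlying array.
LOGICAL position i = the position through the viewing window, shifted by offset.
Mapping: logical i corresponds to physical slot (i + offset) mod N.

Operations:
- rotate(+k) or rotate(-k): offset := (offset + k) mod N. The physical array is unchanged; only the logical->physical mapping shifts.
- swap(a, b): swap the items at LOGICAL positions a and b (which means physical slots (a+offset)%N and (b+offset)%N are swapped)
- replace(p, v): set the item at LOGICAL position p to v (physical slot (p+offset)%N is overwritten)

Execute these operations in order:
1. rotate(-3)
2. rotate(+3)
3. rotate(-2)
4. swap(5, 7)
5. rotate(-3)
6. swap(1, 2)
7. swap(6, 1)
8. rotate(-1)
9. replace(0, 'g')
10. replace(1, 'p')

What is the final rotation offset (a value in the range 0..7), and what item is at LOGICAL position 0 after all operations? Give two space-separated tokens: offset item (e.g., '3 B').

Answer: 2 g

Derivation:
After op 1 (rotate(-3)): offset=5, physical=[A,B,C,D,E,F,G,H], logical=[F,G,H,A,B,C,D,E]
After op 2 (rotate(+3)): offset=0, physical=[A,B,C,D,E,F,G,H], logical=[A,B,C,D,E,F,G,H]
After op 3 (rotate(-2)): offset=6, physical=[A,B,C,D,E,F,G,H], logical=[G,H,A,B,C,D,E,F]
After op 4 (swap(5, 7)): offset=6, physical=[A,B,C,F,E,D,G,H], logical=[G,H,A,B,C,F,E,D]
After op 5 (rotate(-3)): offset=3, physical=[A,B,C,F,E,D,G,H], logical=[F,E,D,G,H,A,B,C]
After op 6 (swap(1, 2)): offset=3, physical=[A,B,C,F,D,E,G,H], logical=[F,D,E,G,H,A,B,C]
After op 7 (swap(6, 1)): offset=3, physical=[A,D,C,F,B,E,G,H], logical=[F,B,E,G,H,A,D,C]
After op 8 (rotate(-1)): offset=2, physical=[A,D,C,F,B,E,G,H], logical=[C,F,B,E,G,H,A,D]
After op 9 (replace(0, 'g')): offset=2, physical=[A,D,g,F,B,E,G,H], logical=[g,F,B,E,G,H,A,D]
After op 10 (replace(1, 'p')): offset=2, physical=[A,D,g,p,B,E,G,H], logical=[g,p,B,E,G,H,A,D]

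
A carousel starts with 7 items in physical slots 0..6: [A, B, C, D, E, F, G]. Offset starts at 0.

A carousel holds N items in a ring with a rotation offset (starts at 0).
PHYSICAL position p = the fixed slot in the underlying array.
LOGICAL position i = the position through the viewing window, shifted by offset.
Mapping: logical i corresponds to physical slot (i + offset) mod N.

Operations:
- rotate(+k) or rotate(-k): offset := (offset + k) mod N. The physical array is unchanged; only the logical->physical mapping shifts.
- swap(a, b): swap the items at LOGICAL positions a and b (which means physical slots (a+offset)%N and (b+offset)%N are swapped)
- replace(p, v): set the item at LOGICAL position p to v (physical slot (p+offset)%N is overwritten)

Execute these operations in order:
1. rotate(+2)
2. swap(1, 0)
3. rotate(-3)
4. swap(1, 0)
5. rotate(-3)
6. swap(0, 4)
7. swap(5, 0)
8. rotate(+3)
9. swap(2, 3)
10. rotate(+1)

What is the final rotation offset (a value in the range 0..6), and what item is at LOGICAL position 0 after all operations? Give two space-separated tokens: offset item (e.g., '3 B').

Answer: 0 C

Derivation:
After op 1 (rotate(+2)): offset=2, physical=[A,B,C,D,E,F,G], logical=[C,D,E,F,G,A,B]
After op 2 (swap(1, 0)): offset=2, physical=[A,B,D,C,E,F,G], logical=[D,C,E,F,G,A,B]
After op 3 (rotate(-3)): offset=6, physical=[A,B,D,C,E,F,G], logical=[G,A,B,D,C,E,F]
After op 4 (swap(1, 0)): offset=6, physical=[G,B,D,C,E,F,A], logical=[A,G,B,D,C,E,F]
After op 5 (rotate(-3)): offset=3, physical=[G,B,D,C,E,F,A], logical=[C,E,F,A,G,B,D]
After op 6 (swap(0, 4)): offset=3, physical=[C,B,D,G,E,F,A], logical=[G,E,F,A,C,B,D]
After op 7 (swap(5, 0)): offset=3, physical=[C,G,D,B,E,F,A], logical=[B,E,F,A,C,G,D]
After op 8 (rotate(+3)): offset=6, physical=[C,G,D,B,E,F,A], logical=[A,C,G,D,B,E,F]
After op 9 (swap(2, 3)): offset=6, physical=[C,D,G,B,E,F,A], logical=[A,C,D,G,B,E,F]
After op 10 (rotate(+1)): offset=0, physical=[C,D,G,B,E,F,A], logical=[C,D,G,B,E,F,A]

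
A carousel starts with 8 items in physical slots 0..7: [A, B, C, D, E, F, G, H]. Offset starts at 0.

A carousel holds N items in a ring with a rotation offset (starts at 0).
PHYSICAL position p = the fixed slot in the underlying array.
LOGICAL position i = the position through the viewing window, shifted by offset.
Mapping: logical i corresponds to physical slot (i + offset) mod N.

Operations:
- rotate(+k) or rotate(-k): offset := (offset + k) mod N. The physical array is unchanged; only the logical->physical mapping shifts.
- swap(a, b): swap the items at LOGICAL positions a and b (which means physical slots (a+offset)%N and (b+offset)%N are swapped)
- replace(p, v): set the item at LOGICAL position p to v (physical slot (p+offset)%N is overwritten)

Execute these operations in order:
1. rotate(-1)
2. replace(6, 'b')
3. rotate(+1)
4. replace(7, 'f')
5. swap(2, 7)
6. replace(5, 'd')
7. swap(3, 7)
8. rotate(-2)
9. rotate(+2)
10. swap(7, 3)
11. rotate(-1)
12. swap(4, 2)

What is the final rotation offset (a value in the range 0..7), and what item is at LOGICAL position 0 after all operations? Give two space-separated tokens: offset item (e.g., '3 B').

After op 1 (rotate(-1)): offset=7, physical=[A,B,C,D,E,F,G,H], logical=[H,A,B,C,D,E,F,G]
After op 2 (replace(6, 'b')): offset=7, physical=[A,B,C,D,E,b,G,H], logical=[H,A,B,C,D,E,b,G]
After op 3 (rotate(+1)): offset=0, physical=[A,B,C,D,E,b,G,H], logical=[A,B,C,D,E,b,G,H]
After op 4 (replace(7, 'f')): offset=0, physical=[A,B,C,D,E,b,G,f], logical=[A,B,C,D,E,b,G,f]
After op 5 (swap(2, 7)): offset=0, physical=[A,B,f,D,E,b,G,C], logical=[A,B,f,D,E,b,G,C]
After op 6 (replace(5, 'd')): offset=0, physical=[A,B,f,D,E,d,G,C], logical=[A,B,f,D,E,d,G,C]
After op 7 (swap(3, 7)): offset=0, physical=[A,B,f,C,E,d,G,D], logical=[A,B,f,C,E,d,G,D]
After op 8 (rotate(-2)): offset=6, physical=[A,B,f,C,E,d,G,D], logical=[G,D,A,B,f,C,E,d]
After op 9 (rotate(+2)): offset=0, physical=[A,B,f,C,E,d,G,D], logical=[A,B,f,C,E,d,G,D]
After op 10 (swap(7, 3)): offset=0, physical=[A,B,f,D,E,d,G,C], logical=[A,B,f,D,E,d,G,C]
After op 11 (rotate(-1)): offset=7, physical=[A,B,f,D,E,d,G,C], logical=[C,A,B,f,D,E,d,G]
After op 12 (swap(4, 2)): offset=7, physical=[A,D,f,B,E,d,G,C], logical=[C,A,D,f,B,E,d,G]

Answer: 7 C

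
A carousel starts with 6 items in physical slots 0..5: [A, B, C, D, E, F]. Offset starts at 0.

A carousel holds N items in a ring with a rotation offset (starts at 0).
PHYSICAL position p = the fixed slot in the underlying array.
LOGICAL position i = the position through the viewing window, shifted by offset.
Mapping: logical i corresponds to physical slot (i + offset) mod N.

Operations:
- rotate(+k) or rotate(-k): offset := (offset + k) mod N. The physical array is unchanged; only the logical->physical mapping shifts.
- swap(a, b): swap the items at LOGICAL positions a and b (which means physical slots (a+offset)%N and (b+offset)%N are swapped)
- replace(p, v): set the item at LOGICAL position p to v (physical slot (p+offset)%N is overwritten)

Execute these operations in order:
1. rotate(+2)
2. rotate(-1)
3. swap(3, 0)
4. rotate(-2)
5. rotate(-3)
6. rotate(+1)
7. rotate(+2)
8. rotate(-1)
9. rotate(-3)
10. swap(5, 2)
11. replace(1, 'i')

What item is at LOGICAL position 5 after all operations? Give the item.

After op 1 (rotate(+2)): offset=2, physical=[A,B,C,D,E,F], logical=[C,D,E,F,A,B]
After op 2 (rotate(-1)): offset=1, physical=[A,B,C,D,E,F], logical=[B,C,D,E,F,A]
After op 3 (swap(3, 0)): offset=1, physical=[A,E,C,D,B,F], logical=[E,C,D,B,F,A]
After op 4 (rotate(-2)): offset=5, physical=[A,E,C,D,B,F], logical=[F,A,E,C,D,B]
After op 5 (rotate(-3)): offset=2, physical=[A,E,C,D,B,F], logical=[C,D,B,F,A,E]
After op 6 (rotate(+1)): offset=3, physical=[A,E,C,D,B,F], logical=[D,B,F,A,E,C]
After op 7 (rotate(+2)): offset=5, physical=[A,E,C,D,B,F], logical=[F,A,E,C,D,B]
After op 8 (rotate(-1)): offset=4, physical=[A,E,C,D,B,F], logical=[B,F,A,E,C,D]
After op 9 (rotate(-3)): offset=1, physical=[A,E,C,D,B,F], logical=[E,C,D,B,F,A]
After op 10 (swap(5, 2)): offset=1, physical=[D,E,C,A,B,F], logical=[E,C,A,B,F,D]
After op 11 (replace(1, 'i')): offset=1, physical=[D,E,i,A,B,F], logical=[E,i,A,B,F,D]

Answer: D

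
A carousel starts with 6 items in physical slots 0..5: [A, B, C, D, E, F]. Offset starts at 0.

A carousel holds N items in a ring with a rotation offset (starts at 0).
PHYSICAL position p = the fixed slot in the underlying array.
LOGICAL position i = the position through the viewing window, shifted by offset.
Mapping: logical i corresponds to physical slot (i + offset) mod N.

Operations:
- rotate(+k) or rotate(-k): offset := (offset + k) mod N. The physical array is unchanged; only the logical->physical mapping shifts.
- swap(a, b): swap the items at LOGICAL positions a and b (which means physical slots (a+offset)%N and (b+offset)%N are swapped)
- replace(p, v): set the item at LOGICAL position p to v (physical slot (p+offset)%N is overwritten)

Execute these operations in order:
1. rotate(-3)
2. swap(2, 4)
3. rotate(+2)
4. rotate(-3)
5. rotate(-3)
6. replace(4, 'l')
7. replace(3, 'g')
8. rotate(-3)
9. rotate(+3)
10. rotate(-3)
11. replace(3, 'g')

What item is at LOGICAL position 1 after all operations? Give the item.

After op 1 (rotate(-3)): offset=3, physical=[A,B,C,D,E,F], logical=[D,E,F,A,B,C]
After op 2 (swap(2, 4)): offset=3, physical=[A,F,C,D,E,B], logical=[D,E,B,A,F,C]
After op 3 (rotate(+2)): offset=5, physical=[A,F,C,D,E,B], logical=[B,A,F,C,D,E]
After op 4 (rotate(-3)): offset=2, physical=[A,F,C,D,E,B], logical=[C,D,E,B,A,F]
After op 5 (rotate(-3)): offset=5, physical=[A,F,C,D,E,B], logical=[B,A,F,C,D,E]
After op 6 (replace(4, 'l')): offset=5, physical=[A,F,C,l,E,B], logical=[B,A,F,C,l,E]
After op 7 (replace(3, 'g')): offset=5, physical=[A,F,g,l,E,B], logical=[B,A,F,g,l,E]
After op 8 (rotate(-3)): offset=2, physical=[A,F,g,l,E,B], logical=[g,l,E,B,A,F]
After op 9 (rotate(+3)): offset=5, physical=[A,F,g,l,E,B], logical=[B,A,F,g,l,E]
After op 10 (rotate(-3)): offset=2, physical=[A,F,g,l,E,B], logical=[g,l,E,B,A,F]
After op 11 (replace(3, 'g')): offset=2, physical=[A,F,g,l,E,g], logical=[g,l,E,g,A,F]

Answer: l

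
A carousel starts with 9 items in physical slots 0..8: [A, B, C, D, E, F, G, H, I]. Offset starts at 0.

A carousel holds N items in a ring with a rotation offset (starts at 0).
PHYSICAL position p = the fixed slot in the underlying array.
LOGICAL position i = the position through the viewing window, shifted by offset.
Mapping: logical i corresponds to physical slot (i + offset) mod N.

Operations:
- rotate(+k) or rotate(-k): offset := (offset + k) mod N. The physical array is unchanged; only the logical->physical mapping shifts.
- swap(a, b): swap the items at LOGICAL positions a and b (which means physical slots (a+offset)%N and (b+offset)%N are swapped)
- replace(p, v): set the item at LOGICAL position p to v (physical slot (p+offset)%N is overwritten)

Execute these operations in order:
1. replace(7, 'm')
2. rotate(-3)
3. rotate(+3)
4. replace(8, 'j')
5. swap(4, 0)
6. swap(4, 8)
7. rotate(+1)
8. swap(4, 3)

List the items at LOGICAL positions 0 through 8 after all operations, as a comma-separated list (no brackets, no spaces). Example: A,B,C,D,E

Answer: B,C,D,F,j,G,m,A,E

Derivation:
After op 1 (replace(7, 'm')): offset=0, physical=[A,B,C,D,E,F,G,m,I], logical=[A,B,C,D,E,F,G,m,I]
After op 2 (rotate(-3)): offset=6, physical=[A,B,C,D,E,F,G,m,I], logical=[G,m,I,A,B,C,D,E,F]
After op 3 (rotate(+3)): offset=0, physical=[A,B,C,D,E,F,G,m,I], logical=[A,B,C,D,E,F,G,m,I]
After op 4 (replace(8, 'j')): offset=0, physical=[A,B,C,D,E,F,G,m,j], logical=[A,B,C,D,E,F,G,m,j]
After op 5 (swap(4, 0)): offset=0, physical=[E,B,C,D,A,F,G,m,j], logical=[E,B,C,D,A,F,G,m,j]
After op 6 (swap(4, 8)): offset=0, physical=[E,B,C,D,j,F,G,m,A], logical=[E,B,C,D,j,F,G,m,A]
After op 7 (rotate(+1)): offset=1, physical=[E,B,C,D,j,F,G,m,A], logical=[B,C,D,j,F,G,m,A,E]
After op 8 (swap(4, 3)): offset=1, physical=[E,B,C,D,F,j,G,m,A], logical=[B,C,D,F,j,G,m,A,E]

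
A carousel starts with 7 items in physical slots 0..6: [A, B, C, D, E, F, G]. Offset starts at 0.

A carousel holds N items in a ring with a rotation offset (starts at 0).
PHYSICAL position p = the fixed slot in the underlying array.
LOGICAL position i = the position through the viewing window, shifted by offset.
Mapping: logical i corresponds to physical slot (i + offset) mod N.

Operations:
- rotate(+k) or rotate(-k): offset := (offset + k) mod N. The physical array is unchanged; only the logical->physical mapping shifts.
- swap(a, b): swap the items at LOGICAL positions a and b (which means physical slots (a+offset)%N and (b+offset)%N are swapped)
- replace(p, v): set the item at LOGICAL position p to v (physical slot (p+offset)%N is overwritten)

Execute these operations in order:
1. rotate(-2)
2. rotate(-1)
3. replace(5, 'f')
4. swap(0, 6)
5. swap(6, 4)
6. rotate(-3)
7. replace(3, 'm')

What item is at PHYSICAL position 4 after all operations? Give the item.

Answer: m

Derivation:
After op 1 (rotate(-2)): offset=5, physical=[A,B,C,D,E,F,G], logical=[F,G,A,B,C,D,E]
After op 2 (rotate(-1)): offset=4, physical=[A,B,C,D,E,F,G], logical=[E,F,G,A,B,C,D]
After op 3 (replace(5, 'f')): offset=4, physical=[A,B,f,D,E,F,G], logical=[E,F,G,A,B,f,D]
After op 4 (swap(0, 6)): offset=4, physical=[A,B,f,E,D,F,G], logical=[D,F,G,A,B,f,E]
After op 5 (swap(6, 4)): offset=4, physical=[A,E,f,B,D,F,G], logical=[D,F,G,A,E,f,B]
After op 6 (rotate(-3)): offset=1, physical=[A,E,f,B,D,F,G], logical=[E,f,B,D,F,G,A]
After op 7 (replace(3, 'm')): offset=1, physical=[A,E,f,B,m,F,G], logical=[E,f,B,m,F,G,A]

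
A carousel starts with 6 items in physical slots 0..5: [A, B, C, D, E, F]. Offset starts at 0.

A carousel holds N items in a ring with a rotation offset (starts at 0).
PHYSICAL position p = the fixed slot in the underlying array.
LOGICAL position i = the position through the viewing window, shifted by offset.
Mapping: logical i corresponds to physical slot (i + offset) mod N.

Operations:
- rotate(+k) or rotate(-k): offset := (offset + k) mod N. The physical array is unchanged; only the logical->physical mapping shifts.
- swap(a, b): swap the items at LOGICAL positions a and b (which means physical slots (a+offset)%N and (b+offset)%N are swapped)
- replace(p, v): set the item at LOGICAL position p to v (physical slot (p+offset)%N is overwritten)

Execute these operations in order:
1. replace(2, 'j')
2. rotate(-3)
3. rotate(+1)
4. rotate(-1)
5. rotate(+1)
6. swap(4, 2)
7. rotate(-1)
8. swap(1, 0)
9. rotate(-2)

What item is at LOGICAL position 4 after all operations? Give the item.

After op 1 (replace(2, 'j')): offset=0, physical=[A,B,j,D,E,F], logical=[A,B,j,D,E,F]
After op 2 (rotate(-3)): offset=3, physical=[A,B,j,D,E,F], logical=[D,E,F,A,B,j]
After op 3 (rotate(+1)): offset=4, physical=[A,B,j,D,E,F], logical=[E,F,A,B,j,D]
After op 4 (rotate(-1)): offset=3, physical=[A,B,j,D,E,F], logical=[D,E,F,A,B,j]
After op 5 (rotate(+1)): offset=4, physical=[A,B,j,D,E,F], logical=[E,F,A,B,j,D]
After op 6 (swap(4, 2)): offset=4, physical=[j,B,A,D,E,F], logical=[E,F,j,B,A,D]
After op 7 (rotate(-1)): offset=3, physical=[j,B,A,D,E,F], logical=[D,E,F,j,B,A]
After op 8 (swap(1, 0)): offset=3, physical=[j,B,A,E,D,F], logical=[E,D,F,j,B,A]
After op 9 (rotate(-2)): offset=1, physical=[j,B,A,E,D,F], logical=[B,A,E,D,F,j]

Answer: F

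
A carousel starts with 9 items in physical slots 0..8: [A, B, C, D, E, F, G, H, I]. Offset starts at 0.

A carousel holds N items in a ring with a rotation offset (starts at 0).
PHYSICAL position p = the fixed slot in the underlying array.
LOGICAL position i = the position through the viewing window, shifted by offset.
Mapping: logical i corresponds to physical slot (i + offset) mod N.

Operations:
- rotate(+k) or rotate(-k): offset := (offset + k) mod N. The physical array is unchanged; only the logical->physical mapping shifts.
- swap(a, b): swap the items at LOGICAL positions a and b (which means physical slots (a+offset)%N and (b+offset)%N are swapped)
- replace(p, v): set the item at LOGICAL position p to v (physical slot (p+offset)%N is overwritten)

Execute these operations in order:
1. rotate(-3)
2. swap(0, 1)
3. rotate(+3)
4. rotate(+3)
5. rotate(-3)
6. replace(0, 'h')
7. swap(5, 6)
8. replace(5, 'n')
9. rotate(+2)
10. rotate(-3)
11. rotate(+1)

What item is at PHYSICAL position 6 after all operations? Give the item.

After op 1 (rotate(-3)): offset=6, physical=[A,B,C,D,E,F,G,H,I], logical=[G,H,I,A,B,C,D,E,F]
After op 2 (swap(0, 1)): offset=6, physical=[A,B,C,D,E,F,H,G,I], logical=[H,G,I,A,B,C,D,E,F]
After op 3 (rotate(+3)): offset=0, physical=[A,B,C,D,E,F,H,G,I], logical=[A,B,C,D,E,F,H,G,I]
After op 4 (rotate(+3)): offset=3, physical=[A,B,C,D,E,F,H,G,I], logical=[D,E,F,H,G,I,A,B,C]
After op 5 (rotate(-3)): offset=0, physical=[A,B,C,D,E,F,H,G,I], logical=[A,B,C,D,E,F,H,G,I]
After op 6 (replace(0, 'h')): offset=0, physical=[h,B,C,D,E,F,H,G,I], logical=[h,B,C,D,E,F,H,G,I]
After op 7 (swap(5, 6)): offset=0, physical=[h,B,C,D,E,H,F,G,I], logical=[h,B,C,D,E,H,F,G,I]
After op 8 (replace(5, 'n')): offset=0, physical=[h,B,C,D,E,n,F,G,I], logical=[h,B,C,D,E,n,F,G,I]
After op 9 (rotate(+2)): offset=2, physical=[h,B,C,D,E,n,F,G,I], logical=[C,D,E,n,F,G,I,h,B]
After op 10 (rotate(-3)): offset=8, physical=[h,B,C,D,E,n,F,G,I], logical=[I,h,B,C,D,E,n,F,G]
After op 11 (rotate(+1)): offset=0, physical=[h,B,C,D,E,n,F,G,I], logical=[h,B,C,D,E,n,F,G,I]

Answer: F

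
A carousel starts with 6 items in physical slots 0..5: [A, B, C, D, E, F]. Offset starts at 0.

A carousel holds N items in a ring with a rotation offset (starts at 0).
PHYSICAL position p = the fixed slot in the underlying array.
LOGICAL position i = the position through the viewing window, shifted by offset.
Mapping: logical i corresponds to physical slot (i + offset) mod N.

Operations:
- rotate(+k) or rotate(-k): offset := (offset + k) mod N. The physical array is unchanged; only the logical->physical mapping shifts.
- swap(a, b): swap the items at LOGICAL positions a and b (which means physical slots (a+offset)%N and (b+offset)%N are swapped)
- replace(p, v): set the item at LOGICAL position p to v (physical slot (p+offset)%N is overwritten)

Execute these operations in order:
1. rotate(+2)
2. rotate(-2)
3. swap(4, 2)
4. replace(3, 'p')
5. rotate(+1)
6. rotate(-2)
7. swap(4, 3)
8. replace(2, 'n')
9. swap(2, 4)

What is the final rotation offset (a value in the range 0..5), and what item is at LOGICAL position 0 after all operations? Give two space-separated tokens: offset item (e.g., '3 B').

After op 1 (rotate(+2)): offset=2, physical=[A,B,C,D,E,F], logical=[C,D,E,F,A,B]
After op 2 (rotate(-2)): offset=0, physical=[A,B,C,D,E,F], logical=[A,B,C,D,E,F]
After op 3 (swap(4, 2)): offset=0, physical=[A,B,E,D,C,F], logical=[A,B,E,D,C,F]
After op 4 (replace(3, 'p')): offset=0, physical=[A,B,E,p,C,F], logical=[A,B,E,p,C,F]
After op 5 (rotate(+1)): offset=1, physical=[A,B,E,p,C,F], logical=[B,E,p,C,F,A]
After op 6 (rotate(-2)): offset=5, physical=[A,B,E,p,C,F], logical=[F,A,B,E,p,C]
After op 7 (swap(4, 3)): offset=5, physical=[A,B,p,E,C,F], logical=[F,A,B,p,E,C]
After op 8 (replace(2, 'n')): offset=5, physical=[A,n,p,E,C,F], logical=[F,A,n,p,E,C]
After op 9 (swap(2, 4)): offset=5, physical=[A,E,p,n,C,F], logical=[F,A,E,p,n,C]

Answer: 5 F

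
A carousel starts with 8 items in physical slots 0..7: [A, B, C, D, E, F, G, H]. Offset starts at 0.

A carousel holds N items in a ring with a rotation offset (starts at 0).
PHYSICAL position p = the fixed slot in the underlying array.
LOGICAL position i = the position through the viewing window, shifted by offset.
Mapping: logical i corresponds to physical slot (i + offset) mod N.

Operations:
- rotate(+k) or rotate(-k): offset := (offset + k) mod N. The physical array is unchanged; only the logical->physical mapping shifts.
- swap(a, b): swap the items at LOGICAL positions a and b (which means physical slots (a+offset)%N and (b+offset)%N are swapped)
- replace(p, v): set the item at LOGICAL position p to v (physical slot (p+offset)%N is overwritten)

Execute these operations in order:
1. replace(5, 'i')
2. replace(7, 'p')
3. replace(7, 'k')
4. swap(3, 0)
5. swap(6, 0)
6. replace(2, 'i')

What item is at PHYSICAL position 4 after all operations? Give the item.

Answer: E

Derivation:
After op 1 (replace(5, 'i')): offset=0, physical=[A,B,C,D,E,i,G,H], logical=[A,B,C,D,E,i,G,H]
After op 2 (replace(7, 'p')): offset=0, physical=[A,B,C,D,E,i,G,p], logical=[A,B,C,D,E,i,G,p]
After op 3 (replace(7, 'k')): offset=0, physical=[A,B,C,D,E,i,G,k], logical=[A,B,C,D,E,i,G,k]
After op 4 (swap(3, 0)): offset=0, physical=[D,B,C,A,E,i,G,k], logical=[D,B,C,A,E,i,G,k]
After op 5 (swap(6, 0)): offset=0, physical=[G,B,C,A,E,i,D,k], logical=[G,B,C,A,E,i,D,k]
After op 6 (replace(2, 'i')): offset=0, physical=[G,B,i,A,E,i,D,k], logical=[G,B,i,A,E,i,D,k]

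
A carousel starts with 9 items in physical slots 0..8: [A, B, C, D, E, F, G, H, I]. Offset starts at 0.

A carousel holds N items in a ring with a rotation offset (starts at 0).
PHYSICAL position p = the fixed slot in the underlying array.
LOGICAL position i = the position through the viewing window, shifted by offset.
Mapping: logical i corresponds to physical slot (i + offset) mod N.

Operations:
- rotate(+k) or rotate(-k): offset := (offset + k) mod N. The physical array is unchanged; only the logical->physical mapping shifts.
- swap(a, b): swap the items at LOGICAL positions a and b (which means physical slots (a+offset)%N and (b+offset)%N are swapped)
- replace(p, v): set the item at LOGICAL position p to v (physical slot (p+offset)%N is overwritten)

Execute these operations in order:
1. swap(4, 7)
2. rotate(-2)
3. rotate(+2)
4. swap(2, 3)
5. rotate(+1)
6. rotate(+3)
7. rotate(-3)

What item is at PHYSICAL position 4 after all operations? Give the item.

After op 1 (swap(4, 7)): offset=0, physical=[A,B,C,D,H,F,G,E,I], logical=[A,B,C,D,H,F,G,E,I]
After op 2 (rotate(-2)): offset=7, physical=[A,B,C,D,H,F,G,E,I], logical=[E,I,A,B,C,D,H,F,G]
After op 3 (rotate(+2)): offset=0, physical=[A,B,C,D,H,F,G,E,I], logical=[A,B,C,D,H,F,G,E,I]
After op 4 (swap(2, 3)): offset=0, physical=[A,B,D,C,H,F,G,E,I], logical=[A,B,D,C,H,F,G,E,I]
After op 5 (rotate(+1)): offset=1, physical=[A,B,D,C,H,F,G,E,I], logical=[B,D,C,H,F,G,E,I,A]
After op 6 (rotate(+3)): offset=4, physical=[A,B,D,C,H,F,G,E,I], logical=[H,F,G,E,I,A,B,D,C]
After op 7 (rotate(-3)): offset=1, physical=[A,B,D,C,H,F,G,E,I], logical=[B,D,C,H,F,G,E,I,A]

Answer: H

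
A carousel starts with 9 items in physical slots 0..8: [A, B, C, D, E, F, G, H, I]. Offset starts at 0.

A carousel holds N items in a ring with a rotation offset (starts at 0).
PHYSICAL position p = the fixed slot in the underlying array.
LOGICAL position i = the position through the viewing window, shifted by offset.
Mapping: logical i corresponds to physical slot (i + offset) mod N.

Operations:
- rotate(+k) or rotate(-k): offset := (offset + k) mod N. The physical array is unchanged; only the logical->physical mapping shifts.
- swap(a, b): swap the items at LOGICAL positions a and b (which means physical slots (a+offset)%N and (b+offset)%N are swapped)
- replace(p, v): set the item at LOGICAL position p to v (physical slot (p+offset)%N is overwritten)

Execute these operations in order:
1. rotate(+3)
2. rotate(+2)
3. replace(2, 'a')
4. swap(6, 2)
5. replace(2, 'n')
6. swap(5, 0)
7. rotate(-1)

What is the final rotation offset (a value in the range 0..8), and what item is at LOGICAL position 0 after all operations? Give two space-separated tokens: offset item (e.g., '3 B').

After op 1 (rotate(+3)): offset=3, physical=[A,B,C,D,E,F,G,H,I], logical=[D,E,F,G,H,I,A,B,C]
After op 2 (rotate(+2)): offset=5, physical=[A,B,C,D,E,F,G,H,I], logical=[F,G,H,I,A,B,C,D,E]
After op 3 (replace(2, 'a')): offset=5, physical=[A,B,C,D,E,F,G,a,I], logical=[F,G,a,I,A,B,C,D,E]
After op 4 (swap(6, 2)): offset=5, physical=[A,B,a,D,E,F,G,C,I], logical=[F,G,C,I,A,B,a,D,E]
After op 5 (replace(2, 'n')): offset=5, physical=[A,B,a,D,E,F,G,n,I], logical=[F,G,n,I,A,B,a,D,E]
After op 6 (swap(5, 0)): offset=5, physical=[A,F,a,D,E,B,G,n,I], logical=[B,G,n,I,A,F,a,D,E]
After op 7 (rotate(-1)): offset=4, physical=[A,F,a,D,E,B,G,n,I], logical=[E,B,G,n,I,A,F,a,D]

Answer: 4 E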